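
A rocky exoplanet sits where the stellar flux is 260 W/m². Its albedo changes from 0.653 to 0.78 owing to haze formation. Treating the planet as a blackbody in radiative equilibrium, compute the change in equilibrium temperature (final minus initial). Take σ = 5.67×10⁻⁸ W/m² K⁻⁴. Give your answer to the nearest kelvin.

-15 kelvin

Initial: T₁ = [S(1−0.653)/(4σ)]^(1/4) = 141.2 K.
Final:   T₂ = [S(1−0.78)/(4σ)]^(1/4) = 126.0 K.
Change: 126.0 − 141.2 = -15.21 K.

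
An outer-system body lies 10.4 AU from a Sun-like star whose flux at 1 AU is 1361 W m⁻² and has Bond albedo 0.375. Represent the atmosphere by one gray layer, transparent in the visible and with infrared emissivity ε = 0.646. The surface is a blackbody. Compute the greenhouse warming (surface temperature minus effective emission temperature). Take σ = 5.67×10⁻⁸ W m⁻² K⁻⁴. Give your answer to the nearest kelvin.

8 K

By the inverse-square law, S = 1361/10.4² = 12.58 W m⁻².
The planet radiates to space at T_e = [S(1−α)/(4σ)]^(1/4) = 76.74 K.
The surface balance (absorbed SW + ε·downward IR = σT_s⁴) with T_a⁴ = T_s⁴/2 reduces to T_s = T_e·[2/(2−ε)]^¼ = 84.60 K.
T_s − T_e = 84.60 − 76.74 = 7.861 K.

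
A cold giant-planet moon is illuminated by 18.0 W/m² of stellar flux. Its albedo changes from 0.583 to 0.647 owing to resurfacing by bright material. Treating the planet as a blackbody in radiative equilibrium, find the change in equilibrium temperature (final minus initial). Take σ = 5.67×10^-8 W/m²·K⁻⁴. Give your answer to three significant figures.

-3.09 kelvin

Before: T₁ = [18.00·0.417/(4σ)]^(1/4) = 75.85 K.
Final:   T₂ = [S(1−0.647)/(4σ)]^(1/4) = 72.75 K.
ΔT = T₂ − T₁ = -3.094 K.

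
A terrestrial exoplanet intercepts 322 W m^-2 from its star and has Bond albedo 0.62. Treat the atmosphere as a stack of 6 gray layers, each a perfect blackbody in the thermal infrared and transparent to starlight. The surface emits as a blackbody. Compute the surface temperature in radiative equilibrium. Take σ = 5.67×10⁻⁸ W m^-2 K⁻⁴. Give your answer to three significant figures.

248 K

The effective emission temperature is T_e = [S(1−α)/(4σ)]^¼ = 152.4 K.
Layer-by-layer balance gives σT_s⁴ = (N+1)σT_e⁴, so T_s = 7^¼·152.4 = 247.9 K.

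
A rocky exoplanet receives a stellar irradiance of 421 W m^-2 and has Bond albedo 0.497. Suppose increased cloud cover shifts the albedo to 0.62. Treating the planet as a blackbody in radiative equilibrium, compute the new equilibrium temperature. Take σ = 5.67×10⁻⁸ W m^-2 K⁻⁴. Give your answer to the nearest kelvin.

New equilibrium: T₂ = [(1−0.62)·421.0/(4σ)]^(1/4) = 163.0 K.

163 K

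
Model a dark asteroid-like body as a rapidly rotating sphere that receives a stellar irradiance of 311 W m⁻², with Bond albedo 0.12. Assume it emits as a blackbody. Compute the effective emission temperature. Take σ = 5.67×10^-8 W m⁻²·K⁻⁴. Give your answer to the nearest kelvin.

186 K

Averaging over the sphere, the absorbed flux is S(1−α)/4 = 68.42 W m⁻².
Set σT⁴ = 68.42 → T = (68.42/σ)^(1/4) = 186.4 K.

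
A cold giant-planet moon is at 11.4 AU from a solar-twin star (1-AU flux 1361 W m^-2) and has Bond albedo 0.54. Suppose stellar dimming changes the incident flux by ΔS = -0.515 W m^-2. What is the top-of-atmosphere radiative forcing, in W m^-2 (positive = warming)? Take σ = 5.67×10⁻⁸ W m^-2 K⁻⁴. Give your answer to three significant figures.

-0.0592 W m^-2

By the inverse-square law, S = 1361/11.4² = 10.47 W m^-2.
TOA radiative forcing: ΔF = (1−α)ΔS/4 = 0.46·(-0.515)/4 = -0.05922 W m^-2.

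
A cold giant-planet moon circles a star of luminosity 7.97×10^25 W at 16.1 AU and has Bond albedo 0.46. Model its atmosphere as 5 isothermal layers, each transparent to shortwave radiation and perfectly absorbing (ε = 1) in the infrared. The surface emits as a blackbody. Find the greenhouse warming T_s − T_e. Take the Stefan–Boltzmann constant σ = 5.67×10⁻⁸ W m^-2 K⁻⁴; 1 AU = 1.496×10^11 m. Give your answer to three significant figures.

22.7 kelvin

Orbital distance: d = 16.1 AU = 2.409×10^12 m.
Flux at the orbit: S = L/(4πd²) = 7.97×10^25/(4π·(2.41×10^12)²) = 1.093 W m^-2.
OLR = S(1−α)/4 = 0.1476 W m^-2; the top layer radiates at T_e = 40.17 K.
T_s = (N+1)^(1/4)·T_e = 62.86 K.
Warming: T_s − T_e = 22.70 K.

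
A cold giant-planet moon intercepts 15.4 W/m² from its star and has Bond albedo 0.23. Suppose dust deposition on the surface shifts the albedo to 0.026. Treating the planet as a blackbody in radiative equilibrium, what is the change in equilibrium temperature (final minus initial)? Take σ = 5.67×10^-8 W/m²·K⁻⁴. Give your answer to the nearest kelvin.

With α = 0.23, T₁ = 85.03 K.
With α = 0.026, T₂ = 90.18 K.
Change: 90.18 − 85.03 = 5.146 K.

5 kelvin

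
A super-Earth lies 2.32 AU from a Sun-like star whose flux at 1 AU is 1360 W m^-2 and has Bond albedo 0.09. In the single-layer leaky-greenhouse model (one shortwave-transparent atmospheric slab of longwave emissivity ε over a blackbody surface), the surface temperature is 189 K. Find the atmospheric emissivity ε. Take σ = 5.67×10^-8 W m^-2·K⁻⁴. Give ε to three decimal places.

0.411

Flux at the orbit: S = 1360/(2.32)² = 252.7 W m^-2.
Effective temperature: T_e = [S(1−α)/(4σ)]^(1/4) = 178.4 K.
Inverting T_s⁴ = 2T_e⁴/(2−ε): (T_e/T_s)⁴ = 0.7945, so ε = 2(1 − 0.7945) = 0.4109.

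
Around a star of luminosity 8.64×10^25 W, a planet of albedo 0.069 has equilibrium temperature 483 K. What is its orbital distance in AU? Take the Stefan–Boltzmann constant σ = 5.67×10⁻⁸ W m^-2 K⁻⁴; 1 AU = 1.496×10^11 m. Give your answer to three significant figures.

The flux needed for this T is 4σT⁴/(1−0.069) = 13260 W m^-2.
Then d = [L/(4πS)]^(1/2) = 2.277×10^10 m, i.e. 0.1522 AU.

0.152 AU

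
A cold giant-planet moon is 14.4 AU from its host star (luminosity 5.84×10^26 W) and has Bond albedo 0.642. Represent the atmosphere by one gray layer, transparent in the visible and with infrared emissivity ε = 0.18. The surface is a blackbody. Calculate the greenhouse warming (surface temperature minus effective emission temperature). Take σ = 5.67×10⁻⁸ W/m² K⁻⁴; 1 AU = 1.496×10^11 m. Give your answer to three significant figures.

d = 14.4 × 1.496×10^11 m = 2.154×10^12 m.
Flux at the orbit: S = L/(4πd²) = 5.84×10^26/(4π·(2.15×10^12)²) = 10.01 W/m².
At the top of the atmosphere, σT_e⁴ = S(1−α)/4 = 0.8963 W/m², giving T_e = 63.05 K.
The surface balance (absorbed SW + ε·downward IR = σT_s⁴) with T_a⁴ = T_s⁴/2 reduces to T_s = T_e·[2/(2−ε)]^¼ = 64.56 K.
Greenhouse warming: T_s − T_e = 1.504 K.

1.50 K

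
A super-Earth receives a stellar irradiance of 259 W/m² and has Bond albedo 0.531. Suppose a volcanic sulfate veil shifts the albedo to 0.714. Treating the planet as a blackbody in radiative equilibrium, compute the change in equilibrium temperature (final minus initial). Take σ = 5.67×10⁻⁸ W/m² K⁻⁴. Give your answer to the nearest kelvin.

Before: T₁ = [259.0·0.469/(4σ)]^(1/4) = 152.1 K.
After:  T₂ = [259.0·0.286/(4σ)]^(1/4) = 134.4 K.
ΔT = T₂ − T₁ = -17.69 K.

-18 kelvin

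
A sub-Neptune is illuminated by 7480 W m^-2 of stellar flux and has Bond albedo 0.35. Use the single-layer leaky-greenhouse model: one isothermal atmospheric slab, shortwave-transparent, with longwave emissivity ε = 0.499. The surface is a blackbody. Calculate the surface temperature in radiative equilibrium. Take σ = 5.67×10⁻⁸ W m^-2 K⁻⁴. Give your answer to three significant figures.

Effective emission temperature (TOA balance): σT_e⁴ = S(1−α)/4 = 1216 W m^-2 → T_e = 382.6 K.
The surface balance (absorbed SW + ε·downward IR = σT_s⁴) with T_a⁴ = T_s⁴/2 reduces to T_s = T_e·[2/(2−ε)]^¼ = 411.1 K.

411 K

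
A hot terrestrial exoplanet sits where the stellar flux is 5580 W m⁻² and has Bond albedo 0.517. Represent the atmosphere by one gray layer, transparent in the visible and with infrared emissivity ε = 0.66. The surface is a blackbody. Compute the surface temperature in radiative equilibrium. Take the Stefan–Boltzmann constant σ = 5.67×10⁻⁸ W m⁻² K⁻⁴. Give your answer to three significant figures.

The planet radiates to space at T_e = [S(1−α)/(4σ)]^(1/4) = 330.2 K.
Surface balance with a leaky layer gives σT_s⁴ = σT_e⁴·2/(2−ε), so T_s = T_e·[2/(2−0.66)]^(1/4) = 364.9 K.

365 K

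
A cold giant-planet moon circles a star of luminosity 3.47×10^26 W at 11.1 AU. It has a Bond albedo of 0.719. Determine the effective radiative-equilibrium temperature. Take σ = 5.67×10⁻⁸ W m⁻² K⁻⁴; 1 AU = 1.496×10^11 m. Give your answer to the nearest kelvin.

59 K

Orbital distance: d = 11.1 AU = 1.661×10^12 m.
Flux at the orbit: S = L/(4πd²) = 3.47×10^26/(4π·(1.66×10^12)²) = 10.01 W m⁻².
Absorbed flux (global mean): S(1−α)/4 = 10.01·0.281/4 = 0.7035 W m⁻².
In equilibrium σT⁴ equals this, so T = 59.35 K.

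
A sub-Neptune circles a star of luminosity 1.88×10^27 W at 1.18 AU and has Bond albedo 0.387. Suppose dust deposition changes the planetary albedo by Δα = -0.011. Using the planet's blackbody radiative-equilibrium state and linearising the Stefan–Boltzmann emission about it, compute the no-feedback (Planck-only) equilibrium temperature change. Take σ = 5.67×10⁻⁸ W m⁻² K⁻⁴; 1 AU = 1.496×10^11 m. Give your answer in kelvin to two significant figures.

1.5 K

d = 1.18 × 1.496×10^11 m = 1.765×10^11 m.
Spreading L over a sphere of radius d: S = 1.88×10^27/(4π·1.77×10^11²) = 4801 W m⁻².
Unperturbed T_e = [4801·(1−0.387)/(4σ)]^¼ = 337.5 K.
ΔF = −(S/4)Δα = −(4801/4)×(-0.011) = 13.20 W m⁻².
Planck response: λ_P = 4σT_e³ = 4·5.67×10⁻⁸·(337.5)³ = 8.720 W m⁻²/K.
Hence the no-feedback warming is ΔF/(4σT_e³) = 1.51 K.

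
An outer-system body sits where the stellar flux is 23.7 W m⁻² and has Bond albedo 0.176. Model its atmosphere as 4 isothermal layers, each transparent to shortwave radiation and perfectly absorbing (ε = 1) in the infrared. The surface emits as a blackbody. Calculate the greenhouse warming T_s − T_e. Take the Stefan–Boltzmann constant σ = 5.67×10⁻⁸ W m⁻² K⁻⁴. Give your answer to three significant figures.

47.7 kelvin

The effective emission temperature is T_e = [S(1−α)/(4σ)]^¼ = 96.33 K.
T_s = (N+1)^(1/4)·T_e = 144.0 K.
Warming: T_s − T_e = 47.72 K.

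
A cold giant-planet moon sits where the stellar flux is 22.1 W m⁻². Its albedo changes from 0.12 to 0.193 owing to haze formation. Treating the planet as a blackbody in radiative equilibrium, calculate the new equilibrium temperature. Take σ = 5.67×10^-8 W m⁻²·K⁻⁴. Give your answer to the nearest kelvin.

94 kelvin

New equilibrium: T₂ = [(1−0.193)·22.10/(4σ)]^(1/4) = 94.17 K.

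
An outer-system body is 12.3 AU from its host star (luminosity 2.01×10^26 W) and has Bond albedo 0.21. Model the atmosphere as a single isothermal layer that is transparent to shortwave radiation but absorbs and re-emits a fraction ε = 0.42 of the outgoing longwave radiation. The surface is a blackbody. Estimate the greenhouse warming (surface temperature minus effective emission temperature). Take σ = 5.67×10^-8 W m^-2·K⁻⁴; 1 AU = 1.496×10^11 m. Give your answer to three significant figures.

Orbital distance: d = 12.3 AU = 1.840×10^12 m.
S = L/(4πd²) = 4.724 W m^-2.
The planet radiates to space at T_e = [S(1−α)/(4σ)]^(1/4) = 63.69 K.
For a single slab of emissivity ε, T_s⁴ = 2T_e⁴/(2−ε); thus T_s = 63.69·(1.266)^(1/4) = 67.56 K.
T_s − T_e = 67.56 − 63.69 = 3.866 K.

3.87 K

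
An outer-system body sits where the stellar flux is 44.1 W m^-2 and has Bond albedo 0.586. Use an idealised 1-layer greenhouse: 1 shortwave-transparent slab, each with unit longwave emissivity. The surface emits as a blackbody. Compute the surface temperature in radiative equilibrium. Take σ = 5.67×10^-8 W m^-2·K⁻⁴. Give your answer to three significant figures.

113 kelvin

Top-of-atmosphere balance: σT_e⁴ = S(1−α)/4 = 4.564 W m^-2 → T_e = 94.72 K.
For an N-layer opaque stack, T_s⁴ = (N+1)T_e⁴, hence T_s = (2)^(1/4)×94.72 K = 112.6 K.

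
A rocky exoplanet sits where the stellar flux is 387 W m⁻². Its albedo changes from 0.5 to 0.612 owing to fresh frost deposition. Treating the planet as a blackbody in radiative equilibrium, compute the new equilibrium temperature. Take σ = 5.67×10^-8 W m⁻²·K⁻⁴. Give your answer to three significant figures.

T₂ = [S(1−α₂)/(4σ)]^(1/4) = [387.0·0.388/(4σ)]^(1/4) = 160.4 K.

160 K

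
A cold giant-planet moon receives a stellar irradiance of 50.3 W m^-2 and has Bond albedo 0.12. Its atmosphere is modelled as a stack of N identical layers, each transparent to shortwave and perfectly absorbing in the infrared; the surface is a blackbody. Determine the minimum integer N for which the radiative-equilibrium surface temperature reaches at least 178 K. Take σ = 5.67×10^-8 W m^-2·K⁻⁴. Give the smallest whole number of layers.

The effective emission temperature is T_e = [S(1−α)/(4σ)]^¼ = 118.2 K.
Need (N+1)T_e⁴ ≥ T_s⁴, i.e. N+1 ≥ (178/118.2)⁴ = 5.144.
Rounding up, N = 5.

5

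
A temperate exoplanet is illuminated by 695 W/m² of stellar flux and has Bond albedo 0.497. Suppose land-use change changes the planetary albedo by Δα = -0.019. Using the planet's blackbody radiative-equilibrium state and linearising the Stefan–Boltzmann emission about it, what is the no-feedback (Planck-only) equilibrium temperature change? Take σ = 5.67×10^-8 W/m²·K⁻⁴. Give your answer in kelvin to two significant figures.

Unperturbed T_e = [695.0·(1−0.497)/(4σ)]^¼ = 198.1 K.
TOA radiative forcing: ΔF = −S·Δα/4 = −695.0·(-0.019)/4 = 3.301 W/m².
The Planck feedback parameter is 4σT_e³ = 1.764 W/m²/K.
Hence the no-feedback warming is ΔF/(4σT_e³) = 1.87 K.

1.9 K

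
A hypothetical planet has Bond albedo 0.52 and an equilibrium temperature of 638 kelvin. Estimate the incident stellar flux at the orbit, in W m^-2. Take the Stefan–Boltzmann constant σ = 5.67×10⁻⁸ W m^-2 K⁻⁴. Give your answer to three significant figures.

From S(1−α)/4 = σT⁴: S = 4σT⁴/(1−α).
The emitted flux is σT⁴ = 9394 W m^-2.
So S = 4×9394/(1−0.52) = 78290 W m^-2.

78300 W m^-2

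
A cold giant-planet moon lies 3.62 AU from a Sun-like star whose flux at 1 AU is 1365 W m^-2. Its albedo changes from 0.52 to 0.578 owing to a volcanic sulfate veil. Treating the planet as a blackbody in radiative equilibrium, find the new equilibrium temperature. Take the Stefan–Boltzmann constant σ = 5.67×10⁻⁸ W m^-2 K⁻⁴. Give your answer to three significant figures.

118 kelvin

Irradiance scales as 1/d², so S = 1365 W m^-2 × (1/3.62)² = 104.2 W m^-2.
T₂ = [S(1−α₂)/(4σ)]^(1/4) = [104.2·0.422/(4σ)]^(1/4) = 118.0 K.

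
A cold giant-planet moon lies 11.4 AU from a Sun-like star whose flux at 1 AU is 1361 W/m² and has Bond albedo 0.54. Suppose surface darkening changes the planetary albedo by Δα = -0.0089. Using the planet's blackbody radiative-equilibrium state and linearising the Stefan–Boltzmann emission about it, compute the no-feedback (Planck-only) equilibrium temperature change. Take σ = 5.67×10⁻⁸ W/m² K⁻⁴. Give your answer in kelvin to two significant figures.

By the inverse-square law, S = 1361/11.4² = 10.47 W/m².
Unperturbed T_e = [10.47·(1−0.54)/(4σ)]^¼ = 67.89 K.
TOA radiative forcing: ΔF = −S·Δα/4 = −10.47·(-0.0089)/4 = 0.02330 W/m².
Planck response: λ_P = 4σT_e³ = 4·5.67×10⁻⁸·(67.89)³ = 0.07096 W/m²/K.
So ΔT₀ = 0.02330/0.07096 = 0.328 K.

0.33 kelvin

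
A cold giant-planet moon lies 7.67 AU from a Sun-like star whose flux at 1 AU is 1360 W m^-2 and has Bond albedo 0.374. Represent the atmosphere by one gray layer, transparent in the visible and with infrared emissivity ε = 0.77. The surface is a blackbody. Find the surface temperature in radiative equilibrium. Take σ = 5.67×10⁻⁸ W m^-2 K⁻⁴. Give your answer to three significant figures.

101 K

Flux at the orbit: S = 1360/(7.67)² = 23.12 W m^-2.
The planet radiates to space at T_e = [S(1−α)/(4σ)]^(1/4) = 89.38 K.
Surface balance with a leaky layer gives σT_s⁴ = σT_e⁴·2/(2−ε), so T_s = T_e·[2/(2−0.77)]^(1/4) = 100.9 K.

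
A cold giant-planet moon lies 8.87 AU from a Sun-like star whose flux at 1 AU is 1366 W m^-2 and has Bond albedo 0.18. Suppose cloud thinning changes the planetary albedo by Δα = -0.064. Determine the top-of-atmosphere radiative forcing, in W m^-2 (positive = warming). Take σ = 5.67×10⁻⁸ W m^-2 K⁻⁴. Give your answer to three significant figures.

0.278 W m^-2

By the inverse-square law, S = 1366/8.87² = 17.36 W m^-2.
TOA radiative forcing: ΔF = −S·Δα/4 = −17.36·(-0.064)/4 = 0.2778 W m^-2.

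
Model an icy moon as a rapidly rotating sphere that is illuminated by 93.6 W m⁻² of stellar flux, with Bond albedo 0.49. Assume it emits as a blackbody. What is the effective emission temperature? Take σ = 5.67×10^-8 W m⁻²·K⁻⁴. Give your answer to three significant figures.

120 K

Averaging over the sphere, the absorbed flux is S(1−α)/4 = 11.93 W m⁻².
In equilibrium σT⁴ equals this, so T = 120.4 K.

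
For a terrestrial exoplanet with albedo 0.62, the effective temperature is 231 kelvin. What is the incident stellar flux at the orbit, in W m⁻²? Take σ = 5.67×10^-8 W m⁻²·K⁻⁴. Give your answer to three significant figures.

From S(1−α)/4 = σT⁴: S = 4σT⁴/(1−α).
The emitted flux is σT⁴ = 161.4 W m⁻².
S = 4·161.4/0.38 = 1699 W m⁻².

1700 W m⁻²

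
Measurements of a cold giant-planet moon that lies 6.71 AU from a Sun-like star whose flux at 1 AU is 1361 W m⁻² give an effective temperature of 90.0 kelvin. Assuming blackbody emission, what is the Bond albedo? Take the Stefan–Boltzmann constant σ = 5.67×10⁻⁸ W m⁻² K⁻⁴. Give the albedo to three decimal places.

0.508

Flux at the orbit: S = 1361/(6.71)² = 30.23 W m⁻².
Rearranging the radiative balance, α = 1 − 4σT⁴/S.
4σT⁴ = 4·5.67×10⁻⁸·(90.0)⁴ = 14.88 W m⁻².
Hence α = 1 − 14.88/30.23 = 0.5077.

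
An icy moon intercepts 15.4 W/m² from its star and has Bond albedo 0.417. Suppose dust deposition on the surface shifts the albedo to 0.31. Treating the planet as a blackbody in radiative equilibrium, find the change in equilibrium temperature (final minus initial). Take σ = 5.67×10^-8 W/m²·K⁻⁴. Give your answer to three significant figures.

With α = 0.417, T₁ = 79.32 K.
With α = 0.31, T₂ = 82.73 K.
Change: 82.73 − 79.32 = 3.413 K.

3.41 K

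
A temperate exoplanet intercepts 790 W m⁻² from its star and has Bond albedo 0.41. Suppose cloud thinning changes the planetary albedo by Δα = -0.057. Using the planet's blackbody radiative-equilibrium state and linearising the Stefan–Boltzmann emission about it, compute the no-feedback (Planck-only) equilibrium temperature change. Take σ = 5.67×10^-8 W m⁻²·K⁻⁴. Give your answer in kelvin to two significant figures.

5.1 K

The baseline emission temperature is T_e = 212.9 K.
TOA radiative forcing: ΔF = −S·Δα/4 = −790.0·(-0.057)/4 = 11.26 W m⁻².
Linearising σT⁴ gives d(σT⁴)/dT = 4σT_e³ = 2.189 W m⁻² per K.
Hence the no-feedback warming is ΔF/(4σT_e³) = 5.14 K.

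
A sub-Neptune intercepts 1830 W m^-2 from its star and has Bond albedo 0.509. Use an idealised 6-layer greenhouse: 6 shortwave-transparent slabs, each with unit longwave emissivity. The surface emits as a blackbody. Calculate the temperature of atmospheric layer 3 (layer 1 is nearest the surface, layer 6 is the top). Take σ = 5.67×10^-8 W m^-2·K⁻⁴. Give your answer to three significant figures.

Top-of-atmosphere balance: σT_e⁴ = S(1−α)/4 = 224.6 W m^-2 → T_e = 250.9 K.
The net upward flux σT_e⁴ is constant between every pair of levels, so T_k⁴ = (N+1−k)T_e⁴.
T_3 = (4)^(1/4)·250.9 = 354.8 K.

355 kelvin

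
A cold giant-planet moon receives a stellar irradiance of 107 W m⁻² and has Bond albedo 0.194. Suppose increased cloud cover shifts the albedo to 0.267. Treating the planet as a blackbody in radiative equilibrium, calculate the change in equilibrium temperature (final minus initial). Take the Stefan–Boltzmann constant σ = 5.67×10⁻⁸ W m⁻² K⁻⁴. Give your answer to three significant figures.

With α = 0.194, T₁ = 139.6 K.
After:  T₂ = [107.0·0.733/(4σ)]^(1/4) = 136.4 K.
ΔT = T₂ − T₁ = -3.275 K.

-3.28 K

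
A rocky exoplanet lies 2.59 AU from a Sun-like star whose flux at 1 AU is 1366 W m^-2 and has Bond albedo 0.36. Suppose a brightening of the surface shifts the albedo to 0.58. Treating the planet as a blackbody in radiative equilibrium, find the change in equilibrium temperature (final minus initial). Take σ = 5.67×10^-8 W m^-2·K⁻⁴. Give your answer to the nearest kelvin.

By the inverse-square law, S = 1366/2.59² = 203.6 W m^-2.
Before: T₁ = [203.6·0.64/(4σ)]^(1/4) = 154.8 K.
After:  T₂ = [203.6·0.42/(4σ)]^(1/4) = 139.4 K.
Change: 139.4 − 154.8 = -15.47 K.

-15 K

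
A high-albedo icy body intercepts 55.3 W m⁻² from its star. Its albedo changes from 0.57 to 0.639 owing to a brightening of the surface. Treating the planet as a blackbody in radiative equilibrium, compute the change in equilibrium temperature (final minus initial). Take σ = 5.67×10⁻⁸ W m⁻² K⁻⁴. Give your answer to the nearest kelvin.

-4 kelvin

Initial: T₁ = [S(1−0.57)/(4σ)]^(1/4) = 101.2 K.
Final:   T₂ = [S(1−0.639)/(4σ)]^(1/4) = 96.86 K.
ΔT = T₂ − T₁ = -4.329 K.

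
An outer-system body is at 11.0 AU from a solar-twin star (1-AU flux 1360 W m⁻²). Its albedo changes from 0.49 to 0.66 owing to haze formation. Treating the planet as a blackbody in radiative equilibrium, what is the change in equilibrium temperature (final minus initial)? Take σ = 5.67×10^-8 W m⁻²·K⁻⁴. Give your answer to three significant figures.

-6.83 K

Irradiance scales as 1/d², so S = 1360 W m⁻² × (1/11.0)² = 11.24 W m⁻².
Before: T₁ = [11.24·0.51/(4σ)]^(1/4) = 70.90 K.
Final:   T₂ = [S(1−0.66)/(4σ)]^(1/4) = 64.07 K.
Change: 64.07 − 70.90 = -6.835 K.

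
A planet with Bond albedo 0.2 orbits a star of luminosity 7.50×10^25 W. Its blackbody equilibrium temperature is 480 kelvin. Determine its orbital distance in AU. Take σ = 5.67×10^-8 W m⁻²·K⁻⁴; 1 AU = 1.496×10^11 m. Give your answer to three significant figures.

0.133 AU

Required flux: S = 4σT⁴/(1−α) = 15050 W m⁻².
From L = 4πd²S, d = √(7.50×10^25/(4π·15050)) = 1.991×10^10 m = 0.1331 AU.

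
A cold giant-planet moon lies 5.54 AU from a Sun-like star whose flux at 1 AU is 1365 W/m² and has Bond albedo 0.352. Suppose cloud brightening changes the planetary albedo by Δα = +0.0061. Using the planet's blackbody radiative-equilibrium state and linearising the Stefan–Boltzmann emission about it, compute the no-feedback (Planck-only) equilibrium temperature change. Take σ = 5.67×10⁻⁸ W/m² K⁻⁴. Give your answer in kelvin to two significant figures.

By the inverse-square law, S = 1365/5.54² = 44.47 W/m².
Unperturbed T_e = [44.47·(1−0.352)/(4σ)]^¼ = 106.2 K.
ΔF = −(S/4)Δα = −(44.47/4)×(+0.0061) = -0.06782 W/m².
The Planck feedback parameter is 4σT_e³ = 0.2714 W/m²/K.
So ΔT₀ = -0.06782/0.2714 = -0.250 K.

-0.25 kelvin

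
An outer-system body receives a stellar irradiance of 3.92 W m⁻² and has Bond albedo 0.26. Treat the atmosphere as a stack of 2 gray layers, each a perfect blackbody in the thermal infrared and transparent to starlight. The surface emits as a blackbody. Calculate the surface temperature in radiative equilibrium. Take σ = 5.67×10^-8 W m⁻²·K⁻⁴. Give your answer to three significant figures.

78.7 K

Top-of-atmosphere balance: σT_e⁴ = S(1−α)/4 = 0.7252 W m⁻² → T_e = 59.80 K.
For an N-layer opaque stack, T_s⁴ = (N+1)T_e⁴, hence T_s = (3)^(1/4)×59.80 K = 78.70 K.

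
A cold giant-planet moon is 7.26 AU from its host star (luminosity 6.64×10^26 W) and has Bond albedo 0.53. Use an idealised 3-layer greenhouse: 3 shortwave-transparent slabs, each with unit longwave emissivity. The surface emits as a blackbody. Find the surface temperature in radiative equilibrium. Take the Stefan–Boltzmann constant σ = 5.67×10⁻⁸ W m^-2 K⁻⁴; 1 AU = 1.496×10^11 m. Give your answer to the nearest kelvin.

139 K

d = 7.26 × 1.496×10^11 m = 1.086×10^12 m.
Flux at the orbit: S = L/(4πd²) = 6.64×10^26/(4π·(1.09×10^12)²) = 44.79 W m^-2.
Top-of-atmosphere balance: σT_e⁴ = S(1−α)/4 = 5.263 W m^-2 → T_e = 98.16 K.
With N = 3 opaque layers, T_s = (N+1)^(1/4)·T_e = 4^(1/4)·98.16 = 138.8 K.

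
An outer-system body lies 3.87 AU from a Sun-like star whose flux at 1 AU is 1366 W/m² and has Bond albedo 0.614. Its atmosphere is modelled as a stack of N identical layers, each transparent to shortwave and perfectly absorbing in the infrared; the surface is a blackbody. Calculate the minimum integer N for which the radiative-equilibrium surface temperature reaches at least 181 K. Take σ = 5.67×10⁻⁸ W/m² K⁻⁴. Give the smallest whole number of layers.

6

By the inverse-square law, S = 1366/3.87² = 91.21 W/m².
OLR = S(1−α)/4 = 8.801 W/m²; the top layer radiates at T_e = 111.6 K.
Since T_s⁴ = (N+1)T_e⁴, we need N ≥ (T_s/T_e)⁴ − 1 = 5.914.
The minimum whole number is N = 6.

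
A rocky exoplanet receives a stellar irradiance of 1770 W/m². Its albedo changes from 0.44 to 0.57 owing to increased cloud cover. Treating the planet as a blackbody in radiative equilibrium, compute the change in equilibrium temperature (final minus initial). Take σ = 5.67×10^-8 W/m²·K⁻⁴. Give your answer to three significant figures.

-16.4 K

Initial: T₁ = [S(1−0.44)/(4σ)]^(1/4) = 257.1 K.
With α = 0.57, T₂ = 240.7 K.
Change: 240.7 − 257.1 = -16.43 K.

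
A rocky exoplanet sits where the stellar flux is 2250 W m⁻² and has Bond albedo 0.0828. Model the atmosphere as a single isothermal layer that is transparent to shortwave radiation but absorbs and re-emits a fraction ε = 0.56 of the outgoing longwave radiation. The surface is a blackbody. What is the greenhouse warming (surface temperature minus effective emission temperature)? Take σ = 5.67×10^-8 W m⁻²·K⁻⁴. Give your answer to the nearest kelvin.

The planet radiates to space at T_e = [S(1−α)/(4σ)]^(1/4) = 308.9 K.
For a single slab of emissivity ε, T_s⁴ = 2T_e⁴/(2−ε); thus T_s = 308.9·(1.389)^(1/4) = 335.3 K.
Greenhouse warming: T_s − T_e = 26.44 K.

26 K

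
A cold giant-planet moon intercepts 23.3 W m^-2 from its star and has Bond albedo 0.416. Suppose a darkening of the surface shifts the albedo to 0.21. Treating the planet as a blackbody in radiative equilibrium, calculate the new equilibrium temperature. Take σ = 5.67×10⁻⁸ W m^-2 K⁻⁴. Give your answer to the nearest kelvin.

New equilibrium: T₂ = [(1−0.21)·23.30/(4σ)]^(1/4) = 94.92 K.

95 K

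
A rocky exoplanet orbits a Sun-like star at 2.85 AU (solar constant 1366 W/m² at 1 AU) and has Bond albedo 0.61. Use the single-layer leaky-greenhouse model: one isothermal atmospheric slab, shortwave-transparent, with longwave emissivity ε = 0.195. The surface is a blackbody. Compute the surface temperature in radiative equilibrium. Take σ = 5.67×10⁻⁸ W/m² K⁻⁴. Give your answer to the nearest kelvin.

134 K

By the inverse-square law, S = 1366/2.85² = 168.2 W/m².
The planet radiates to space at T_e = [S(1−α)/(4σ)]^(1/4) = 130.4 K.
Surface balance with a leaky layer gives σT_s⁴ = σT_e⁴·2/(2−ε), so T_s = T_e·[2/(2−0.195)]^(1/4) = 133.8 K.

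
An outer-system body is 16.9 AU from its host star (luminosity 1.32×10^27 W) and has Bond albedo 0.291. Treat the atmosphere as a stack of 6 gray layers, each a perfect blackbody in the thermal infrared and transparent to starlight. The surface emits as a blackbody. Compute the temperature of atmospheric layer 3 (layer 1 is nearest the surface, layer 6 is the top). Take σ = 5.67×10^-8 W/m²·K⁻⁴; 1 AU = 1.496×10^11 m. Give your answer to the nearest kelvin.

d = 16.9 × 1.496×10^11 m = 2.528×10^12 m.
S = L/(4πd²) = 16.43 W/m².
Top-of-atmosphere balance: σT_e⁴ = S(1−α)/4 = 2.913 W/m² → T_e = 84.66 K.
Each opaque layer satisfies 2T_j⁴ = T_{j−1}⁴ + T_{j+1}⁴, giving T_k⁴ = (N+1−k)T_e⁴.
With k = 3: T_3 = (6+1−3)^¼·84.66 K = 119.7 K.

120 kelvin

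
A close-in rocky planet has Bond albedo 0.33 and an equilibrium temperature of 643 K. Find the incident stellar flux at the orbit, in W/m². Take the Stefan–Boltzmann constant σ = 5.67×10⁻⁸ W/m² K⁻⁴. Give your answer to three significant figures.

Invert the energy balance for S: S = 4σT⁴/(1−α).
σT⁴ = 5.67×10⁻⁸·(643)⁴ = 9692 W/m².
S = 4·9692/0.67 = 57860 W/m².

57900 W/m²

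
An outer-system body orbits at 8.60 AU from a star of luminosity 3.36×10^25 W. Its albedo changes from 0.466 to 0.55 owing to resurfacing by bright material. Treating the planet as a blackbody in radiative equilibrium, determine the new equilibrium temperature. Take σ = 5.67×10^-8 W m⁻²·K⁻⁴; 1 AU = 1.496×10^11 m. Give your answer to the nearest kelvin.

Orbital distance: d = 8.60 AU = 1.287×10^12 m.
S = L/(4πd²) = 1.615 W m⁻².
With the new albedo, S(1−α₂)/4 = 0.1817 W m⁻², so T₂ = 42.31 K.

42 kelvin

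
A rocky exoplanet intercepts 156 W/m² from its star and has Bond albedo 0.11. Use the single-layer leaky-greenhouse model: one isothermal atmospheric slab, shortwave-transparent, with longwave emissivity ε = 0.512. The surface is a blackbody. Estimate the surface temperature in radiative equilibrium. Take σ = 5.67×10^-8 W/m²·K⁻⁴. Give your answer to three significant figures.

169 kelvin

The planet radiates to space at T_e = [S(1−α)/(4σ)]^(1/4) = 157.3 K.
Surface balance with a leaky layer gives σT_s⁴ = σT_e⁴·2/(2−ε), so T_s = T_e·[2/(2−0.512)]^(1/4) = 169.4 K.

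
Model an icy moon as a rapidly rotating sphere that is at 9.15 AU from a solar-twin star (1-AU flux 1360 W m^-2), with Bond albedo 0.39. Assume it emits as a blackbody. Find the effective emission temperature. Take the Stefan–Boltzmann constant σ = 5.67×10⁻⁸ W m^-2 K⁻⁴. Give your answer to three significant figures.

81.3 kelvin

Flux at the orbit: S = 1360/(9.15)² = 16.24 W m^-2.
Absorbed flux (global mean): S(1−α)/4 = 16.24·0.61/4 = 2.477 W m^-2.
Balancing against σT⁴: T = (2.477/5.67×10⁻⁸)^(1/4) = 81.30 K.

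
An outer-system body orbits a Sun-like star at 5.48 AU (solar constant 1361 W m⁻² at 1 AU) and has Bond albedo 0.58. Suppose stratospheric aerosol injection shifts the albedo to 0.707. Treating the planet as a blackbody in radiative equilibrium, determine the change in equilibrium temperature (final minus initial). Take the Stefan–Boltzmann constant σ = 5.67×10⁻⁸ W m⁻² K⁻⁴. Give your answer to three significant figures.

-8.24 K

Flux at the orbit: S = 1361/(5.48)² = 45.32 W m⁻².
Initial: T₁ = [S(1−0.58)/(4σ)]^(1/4) = 95.71 K.
Final:   T₂ = [S(1−0.707)/(4σ)]^(1/4) = 87.47 K.
Change: 87.47 − 95.71 = -8.240 K.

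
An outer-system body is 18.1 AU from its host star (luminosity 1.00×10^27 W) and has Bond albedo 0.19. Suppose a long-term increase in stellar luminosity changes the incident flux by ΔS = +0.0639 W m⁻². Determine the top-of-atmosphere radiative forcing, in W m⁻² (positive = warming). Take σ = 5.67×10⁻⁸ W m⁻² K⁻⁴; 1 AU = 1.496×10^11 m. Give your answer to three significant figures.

Orbital distance: d = 18.1 AU = 2.708×10^12 m.
Spreading L over a sphere of radius d: S = 1.00×10^27/(4π·2.71×10^12²) = 10.85 W m⁻².
TOA radiative forcing: ΔF = (1−α)ΔS/4 = 0.81·(+0.0639)/4 = 0.01294 W m⁻².

0.0129 W m⁻²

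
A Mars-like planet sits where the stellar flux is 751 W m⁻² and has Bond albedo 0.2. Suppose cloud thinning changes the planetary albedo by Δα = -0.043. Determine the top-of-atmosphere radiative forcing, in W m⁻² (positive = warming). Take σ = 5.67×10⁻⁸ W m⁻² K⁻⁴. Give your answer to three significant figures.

TOA radiative forcing: ΔF = −S·Δα/4 = −751.0·(-0.043)/4 = 8.073 W m⁻².

8.07 W m⁻²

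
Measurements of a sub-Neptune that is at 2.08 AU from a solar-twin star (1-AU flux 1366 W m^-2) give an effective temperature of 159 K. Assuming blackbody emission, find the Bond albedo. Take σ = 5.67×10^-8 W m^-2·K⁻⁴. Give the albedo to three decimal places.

Irradiance scales as 1/d², so S = 1366 W m^-2 × (1/2.08)² = 315.7 W m^-2.
Rearranging the radiative balance, α = 1 − 4σT⁴/S.
σT⁴ = 36.24 W m^-2, so 4σT⁴ = 145.0 W m^-2.
1−α = 145.0/315.7 = 0.4591, so α = 0.5409.

0.541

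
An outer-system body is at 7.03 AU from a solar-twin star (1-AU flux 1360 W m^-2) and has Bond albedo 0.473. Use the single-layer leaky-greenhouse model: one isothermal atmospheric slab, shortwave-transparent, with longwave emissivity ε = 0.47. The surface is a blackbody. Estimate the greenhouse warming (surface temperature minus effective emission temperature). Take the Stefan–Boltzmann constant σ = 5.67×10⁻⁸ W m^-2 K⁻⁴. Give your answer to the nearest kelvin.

6 K

By the inverse-square law, S = 1360/7.03² = 27.52 W m^-2.
At the top of the atmosphere, σT_e⁴ = S(1−α)/4 = 3.626 W m^-2, giving T_e = 89.42 K.
Surface balance with a leaky layer gives σT_s⁴ = σT_e⁴·2/(2−ε), so T_s = T_e·[2/(2−0.47)]^(1/4) = 95.62 K.
The atmosphere warms the surface by 6.194 K.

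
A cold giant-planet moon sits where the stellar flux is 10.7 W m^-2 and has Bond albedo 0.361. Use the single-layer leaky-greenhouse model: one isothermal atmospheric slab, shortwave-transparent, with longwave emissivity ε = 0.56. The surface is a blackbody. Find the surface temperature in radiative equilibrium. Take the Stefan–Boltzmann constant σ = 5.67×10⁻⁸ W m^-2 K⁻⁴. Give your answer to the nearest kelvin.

At the top of the atmosphere, σT_e⁴ = S(1−α)/4 = 1.709 W m^-2, giving T_e = 74.10 K.
For a single slab of emissivity ε, T_s⁴ = 2T_e⁴/(2−ε); thus T_s = 74.10·(1.389)^(1/4) = 80.44 K.

80 K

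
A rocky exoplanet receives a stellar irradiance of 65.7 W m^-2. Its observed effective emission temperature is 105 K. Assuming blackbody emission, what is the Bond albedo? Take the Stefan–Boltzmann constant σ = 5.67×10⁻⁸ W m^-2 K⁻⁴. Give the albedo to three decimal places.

Rearranging the radiative balance, α = 1 − 4σT⁴/S.
σT⁴ = 6.892 W m^-2, so 4σT⁴ = 27.57 W m^-2.
1−α = 27.57/65.70 = 0.4196, so α = 0.5804.

0.580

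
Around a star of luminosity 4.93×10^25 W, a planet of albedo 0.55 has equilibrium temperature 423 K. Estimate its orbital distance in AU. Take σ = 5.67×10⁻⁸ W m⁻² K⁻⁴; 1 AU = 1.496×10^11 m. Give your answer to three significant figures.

Required flux: S = 4σT⁴/(1−α) = 16140 W m⁻².
S = L/(4πd²) → d = √(L/4πS) = √(4.93×10^25/(4π·16140)) = 1.559×10^10 m = 0.1042 AU.

0.104 AU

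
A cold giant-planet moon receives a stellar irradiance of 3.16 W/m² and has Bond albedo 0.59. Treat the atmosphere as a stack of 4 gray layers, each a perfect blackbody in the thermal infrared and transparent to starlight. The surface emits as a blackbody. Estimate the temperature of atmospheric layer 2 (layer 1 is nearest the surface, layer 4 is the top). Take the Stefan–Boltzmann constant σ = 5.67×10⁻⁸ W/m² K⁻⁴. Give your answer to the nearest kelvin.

Top-of-atmosphere balance: σT_e⁴ = S(1−α)/4 = 0.3239 W/m² → T_e = 48.89 K.
Each opaque layer satisfies 2T_j⁴ = T_{j−1}⁴ + T_{j+1}⁴, giving T_k⁴ = (N+1−k)T_e⁴.
T_2 = (3)^(1/4)·48.89 = 64.34 K.

64 kelvin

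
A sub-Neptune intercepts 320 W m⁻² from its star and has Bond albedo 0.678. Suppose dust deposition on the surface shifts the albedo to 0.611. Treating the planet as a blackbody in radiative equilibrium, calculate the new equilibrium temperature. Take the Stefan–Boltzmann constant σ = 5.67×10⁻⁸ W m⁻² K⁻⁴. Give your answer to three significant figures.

153 K

T₂ = [S(1−α₂)/(4σ)]^(1/4) = [320.0·0.389/(4σ)]^(1/4) = 153.1 K.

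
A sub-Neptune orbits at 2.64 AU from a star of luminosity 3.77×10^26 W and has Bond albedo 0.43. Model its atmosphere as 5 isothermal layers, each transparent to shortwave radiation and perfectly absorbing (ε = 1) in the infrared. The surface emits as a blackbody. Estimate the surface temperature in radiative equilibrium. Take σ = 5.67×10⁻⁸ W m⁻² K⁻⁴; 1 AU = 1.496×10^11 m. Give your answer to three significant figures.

d = 2.64 × 1.496×10^11 m = 3.949×10^11 m.
Spreading L over a sphere of radius d: S = 3.77×10^26/(4π·3.95×10^11²) = 192.3 W m⁻².
Top-of-atmosphere balance: σT_e⁴ = S(1−α)/4 = 27.41 W m⁻² → T_e = 148.3 K.
For an N-layer opaque stack, T_s⁴ = (N+1)T_e⁴, hence T_s = (6)^(1/4)×148.3 K = 232.1 K.

232 kelvin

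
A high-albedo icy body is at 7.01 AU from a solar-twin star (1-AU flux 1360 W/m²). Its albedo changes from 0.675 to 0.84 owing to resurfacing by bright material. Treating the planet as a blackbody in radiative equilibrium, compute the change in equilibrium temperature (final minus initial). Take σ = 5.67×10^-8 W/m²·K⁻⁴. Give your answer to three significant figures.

By the inverse-square law, S = 1360/7.01² = 27.68 W/m².
With α = 0.675, T₁ = 79.36 K.
After:  T₂ = [27.68·0.16/(4σ)]^(1/4) = 66.47 K.
Change: 66.47 − 79.36 = -12.88 K.

-12.9 K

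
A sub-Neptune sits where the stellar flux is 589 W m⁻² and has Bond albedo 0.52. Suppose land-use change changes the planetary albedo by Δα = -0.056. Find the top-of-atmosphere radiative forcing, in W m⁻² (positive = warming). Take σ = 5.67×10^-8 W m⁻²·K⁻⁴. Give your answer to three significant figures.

8.25 W m⁻²

The change in absorbed flux is Δ[S(1−α)/4] = −SΔα/4 = 8.246 W m⁻².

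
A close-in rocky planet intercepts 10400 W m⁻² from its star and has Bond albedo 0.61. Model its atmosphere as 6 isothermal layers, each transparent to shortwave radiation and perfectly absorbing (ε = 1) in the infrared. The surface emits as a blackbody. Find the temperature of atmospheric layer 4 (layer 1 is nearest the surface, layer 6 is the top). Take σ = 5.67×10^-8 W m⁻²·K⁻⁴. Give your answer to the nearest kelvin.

481 K

OLR = S(1−α)/4 = 1014 W m⁻²; the top layer radiates at T_e = 365.7 K.
The net upward flux σT_e⁴ is constant between every pair of levels, so T_k⁴ = (N+1−k)T_e⁴.
With k = 4: T_4 = (6+1−4)^¼·365.7 K = 481.3 K.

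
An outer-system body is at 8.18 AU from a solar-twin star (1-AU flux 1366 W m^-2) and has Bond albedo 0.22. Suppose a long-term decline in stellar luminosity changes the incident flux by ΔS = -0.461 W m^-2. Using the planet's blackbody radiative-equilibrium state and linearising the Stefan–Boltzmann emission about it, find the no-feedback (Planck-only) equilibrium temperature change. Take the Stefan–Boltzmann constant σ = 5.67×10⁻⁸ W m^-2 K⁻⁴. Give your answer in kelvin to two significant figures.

-0.52 K

Flux at the orbit: S = 1366/(8.18)² = 20.41 W m^-2.
The baseline emission temperature is T_e = 91.54 K.
ΔF = Δ[S(1−α)]/4 = (1−0.22)·-0.461/4 = -0.08990 W m^-2.
Planck response: λ_P = 4σT_e³ = 4·5.67×10⁻⁸·(91.54)³ = 0.1740 W m^-2/K.
So ΔT₀ = -0.08990/0.1740 = -0.517 K.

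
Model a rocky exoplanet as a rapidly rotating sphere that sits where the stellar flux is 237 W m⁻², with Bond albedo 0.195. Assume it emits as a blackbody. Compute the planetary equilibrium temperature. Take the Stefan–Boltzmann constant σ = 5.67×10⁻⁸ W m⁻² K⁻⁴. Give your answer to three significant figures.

Averaging over the sphere, the absorbed flux is S(1−α)/4 = 47.70 W m⁻².
Balancing against σT⁴: T = (47.70/5.67×10⁻⁸)^(1/4) = 170.3 K.

170 K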